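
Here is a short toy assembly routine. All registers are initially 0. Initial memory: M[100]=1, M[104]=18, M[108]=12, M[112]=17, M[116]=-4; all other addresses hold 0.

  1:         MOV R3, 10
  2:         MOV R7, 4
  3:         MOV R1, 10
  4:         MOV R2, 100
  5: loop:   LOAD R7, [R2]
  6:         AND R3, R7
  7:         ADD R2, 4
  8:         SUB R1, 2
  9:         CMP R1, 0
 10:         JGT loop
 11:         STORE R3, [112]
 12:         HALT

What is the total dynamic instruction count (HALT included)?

after MOV R3, 10: R3=10
after MOV R7, 4: R7=4
after MOV R1, 10: R1=10
after MOV R2, 100: R2=100
after LOAD R7, [R2]: R7=M[100]=1
after AND R3, R7: R3=10&1=0
after ADD R2, 4: R2=100+4=104
after SUB R1, 2: R1=10-2=8
CMP R1, 0  (cmp 8,0)
JGT loop: taken
after LOAD R7, [R2]: R7=M[104]=18
after AND R3, R7: R3=0&18=0
after ADD R2, 4: R2=104+4=108
after SUB R1, 2: R1=8-2=6
CMP R1, 0  (cmp 6,0)
JGT loop: taken
after LOAD R7, [R2]: R7=M[108]=12
after AND R3, R7: R3=0&12=0
after ADD R2, 4: R2=108+4=112
after SUB R1, 2: R1=6-2=4
CMP R1, 0  (cmp 4,0)
JGT loop: taken
after LOAD R7, [R2]: R7=M[112]=17
after AND R3, R7: R3=0&17=0
after ADD R2, 4: R2=112+4=116
after SUB R1, 2: R1=4-2=2
CMP R1, 0  (cmp 2,0)
JGT loop: taken
after LOAD R7, [R2]: R7=M[116]=-4
after AND R3, R7: R3=0&(-4)=0
after ADD R2, 4: R2=116+4=120
after SUB R1, 2: R1=2-2=0
CMP R1, 0  (cmp 0,0)
JGT loop: not taken
STORE R3, [112] → M[112]=0
halt.
Total executed instructions: 36.

36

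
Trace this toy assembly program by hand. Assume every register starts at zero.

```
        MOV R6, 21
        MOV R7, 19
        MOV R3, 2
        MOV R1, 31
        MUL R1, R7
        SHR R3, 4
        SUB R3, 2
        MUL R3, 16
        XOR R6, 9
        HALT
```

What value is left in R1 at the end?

589

R6=21
R7=19
R3=2
R1=31
R1=31*19=589
R3=2>>4=0
R3=0-2=-2
R3=(-2)*16=-32
R6=21^9=28
halt.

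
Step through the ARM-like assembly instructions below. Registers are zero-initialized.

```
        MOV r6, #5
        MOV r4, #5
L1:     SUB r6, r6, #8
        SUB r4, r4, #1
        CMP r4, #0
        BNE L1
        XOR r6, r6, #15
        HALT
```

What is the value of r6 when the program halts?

MOV r6, #5 → r6=5
MOV r4, #5 → r4=5
SUB r6, r6, #8 → r6=5-8=-3
SUB r4, r4, #1 → r4=5-1=4
CMP r4, #0  (cmp 4,0)
BNE L1: taken
SUB r6, r6, #8 → r6=(-3)-8=-11
SUB r4, r4, #1 → r4=4-1=3
CMP r4, #0  (cmp 3,0)
BNE L1: taken
SUB r6, r6, #8 → r6=(-11)-8=-19
SUB r4, r4, #1 → r4=3-1=2
CMP r4, #0  (cmp 2,0)
BNE L1: taken
SUB r6, r6, #8 → r6=(-19)-8=-27
SUB r4, r4, #1 → r4=2-1=1
CMP r4, #0  (cmp 1,0)
BNE L1: taken
SUB r6, r6, #8 → r6=(-27)-8=-35
SUB r4, r4, #1 → r4=1-1=0
CMP r4, #0  (cmp 0,0)
BNE L1: not taken
XOR r6, r6, #15 → r6=(-35)^15=-46
halt.

-46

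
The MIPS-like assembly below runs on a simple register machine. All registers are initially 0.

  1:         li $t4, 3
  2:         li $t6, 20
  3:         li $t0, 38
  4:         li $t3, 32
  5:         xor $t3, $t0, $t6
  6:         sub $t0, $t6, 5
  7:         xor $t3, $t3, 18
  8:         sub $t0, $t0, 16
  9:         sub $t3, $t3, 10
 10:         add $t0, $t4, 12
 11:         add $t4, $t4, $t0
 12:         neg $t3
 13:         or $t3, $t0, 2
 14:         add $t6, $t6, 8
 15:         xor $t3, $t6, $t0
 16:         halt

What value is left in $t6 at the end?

after li $t4, 3: $t4=3
after li $t6, 20: $t6=20
after li $t0, 38: $t0=38
after li $t3, 32: $t3=32
after xor $t3, $t0, $t6: $t3=38^20=50
after sub $t0, $t6, 5: $t0=20-5=15
after xor $t3, $t3, 18: $t3=50^18=32
after sub $t0, $t0, 16: $t0=15-16=-1
after sub $t3, $t3, 10: $t3=32-10=22
after add $t0, $t4, 12: $t0=3+12=15
after add $t4, $t4, $t0: $t4=3+15=18
after neg $t3: $t3=-(22)=-22
after or $t3, $t0, 2: $t3=15|2=15
after add $t6, $t6, 8: $t6=20+8=28
after xor $t3, $t6, $t0: $t3=28^15=19
halt.

28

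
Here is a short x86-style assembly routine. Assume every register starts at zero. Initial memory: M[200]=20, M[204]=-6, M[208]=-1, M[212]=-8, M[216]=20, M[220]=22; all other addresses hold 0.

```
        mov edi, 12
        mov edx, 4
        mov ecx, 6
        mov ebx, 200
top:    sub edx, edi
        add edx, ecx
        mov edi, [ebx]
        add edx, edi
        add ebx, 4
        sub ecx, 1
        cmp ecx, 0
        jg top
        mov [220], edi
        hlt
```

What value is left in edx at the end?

35

mov edi, 12 → edi=12
mov edx, 4 → edx=4
mov ecx, 6 → ecx=6
mov ebx, 200 → ebx=200
sub edx, edi → edx=4-12=-8
add edx, ecx → edx=(-8)+6=-2
mov edi, [ebx] → edi=M[200]=20
add edx, edi → edx=(-2)+20=18
add ebx, 4 → ebx=200+4=204
sub ecx, 1 → ecx=6-1=5
cmp ecx, 0  (cmp 5,0)
jg top: taken
sub edx, edi → edx=18-20=-2
add edx, ecx → edx=(-2)+5=3
mov edi, [ebx] → edi=M[204]=-6
add edx, edi → edx=3+(-6)=-3
add ebx, 4 → ebx=204+4=208
sub ecx, 1 → ecx=5-1=4
cmp ecx, 0  (cmp 4,0)
jg top: taken
sub edx, edi → edx=(-3)-(-6)=3
add edx, ecx → edx=3+4=7
mov edi, [ebx] → edi=M[208]=-1
add edx, edi → edx=7+(-1)=6
add ebx, 4 → ebx=208+4=212
sub ecx, 1 → ecx=4-1=3
cmp ecx, 0  (cmp 3,0)
jg top: taken
sub edx, edi → edx=6-(-1)=7
add edx, ecx → edx=7+3=10
mov edi, [ebx] → edi=M[212]=-8
add edx, edi → edx=10+(-8)=2
add ebx, 4 → ebx=212+4=216
sub ecx, 1 → ecx=3-1=2
cmp ecx, 0  (cmp 2,0)
jg top: taken
sub edx, edi → edx=2-(-8)=10
add edx, ecx → edx=10+2=12
mov edi, [ebx] → edi=M[216]=20
add edx, edi → edx=12+20=32
add ebx, 4 → ebx=216+4=220
sub ecx, 1 → ecx=2-1=1
cmp ecx, 0  (cmp 1,0)
jg top: taken
sub edx, edi → edx=32-20=12
add edx, ecx → edx=12+1=13
mov edi, [ebx] → edi=M[220]=22
add edx, edi → edx=13+22=35
add ebx, 4 → ebx=220+4=224
sub ecx, 1 → ecx=1-1=0
cmp ecx, 0  (cmp 0,0)
jg top: not taken
mov [220], edi → M[220]=22
halt.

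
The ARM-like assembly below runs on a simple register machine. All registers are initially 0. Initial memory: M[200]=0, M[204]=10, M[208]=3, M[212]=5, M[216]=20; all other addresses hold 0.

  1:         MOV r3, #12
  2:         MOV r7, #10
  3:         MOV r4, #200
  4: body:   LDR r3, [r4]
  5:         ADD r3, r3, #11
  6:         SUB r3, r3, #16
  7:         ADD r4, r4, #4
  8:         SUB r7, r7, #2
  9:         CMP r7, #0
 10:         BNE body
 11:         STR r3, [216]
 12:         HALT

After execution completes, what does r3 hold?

15

after MOV r3, #12: r3=12
after MOV r7, #10: r7=10
after MOV r4, #200: r4=200
after LDR r3, [r4]: r3=M[200]=0
after ADD r3, r3, #11: r3=0+11=11
after SUB r3, r3, #16: r3=11-16=-5
after ADD r4, r4, #4: r4=200+4=204
after SUB r7, r7, #2: r7=10-2=8
CMP r7, #0  (cmp 8,0)
BNE body: taken
after LDR r3, [r4]: r3=M[204]=10
after ADD r3, r3, #11: r3=10+11=21
after SUB r3, r3, #16: r3=21-16=5
after ADD r4, r4, #4: r4=204+4=208
after SUB r7, r7, #2: r7=8-2=6
CMP r7, #0  (cmp 6,0)
BNE body: taken
after LDR r3, [r4]: r3=M[208]=3
after ADD r3, r3, #11: r3=3+11=14
after SUB r3, r3, #16: r3=14-16=-2
after ADD r4, r4, #4: r4=208+4=212
after SUB r7, r7, #2: r7=6-2=4
CMP r7, #0  (cmp 4,0)
BNE body: taken
after LDR r3, [r4]: r3=M[212]=5
after ADD r3, r3, #11: r3=5+11=16
after SUB r3, r3, #16: r3=16-16=0
after ADD r4, r4, #4: r4=212+4=216
after SUB r7, r7, #2: r7=4-2=2
CMP r7, #0  (cmp 2,0)
BNE body: taken
after LDR r3, [r4]: r3=M[216]=20
after ADD r3, r3, #11: r3=20+11=31
after SUB r3, r3, #16: r3=31-16=15
after ADD r4, r4, #4: r4=216+4=220
after SUB r7, r7, #2: r7=2-2=0
CMP r7, #0  (cmp 0,0)
BNE body: not taken
STR r3, [216] → M[216]=15
halt.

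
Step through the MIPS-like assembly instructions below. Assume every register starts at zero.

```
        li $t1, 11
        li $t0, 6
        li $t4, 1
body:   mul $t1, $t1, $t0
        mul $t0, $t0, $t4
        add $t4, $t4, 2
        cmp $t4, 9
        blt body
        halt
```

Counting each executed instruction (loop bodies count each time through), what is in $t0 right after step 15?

90

li $t1, 11 → $t1=11
li $t0, 6 → $t0=6
li $t4, 1 → $t4=1
mul $t1, $t1, $t0 → $t1=11*6=66
mul $t0, $t0, $t4 → $t0=6*1=6
add $t4, $t4, 2 → $t4=1+2=3
cmp $t4, 9  (cmp 3,9)
blt body: taken
mul $t1, $t1, $t0 → $t1=66*6=396
mul $t0, $t0, $t4 → $t0=6*3=18
add $t4, $t4, 2 → $t4=3+2=5
cmp $t4, 9  (cmp 5,9)
blt body: taken
mul $t1, $t1, $t0 → $t1=396*18=7128
mul $t0, $t0, $t4 → $t0=18*5=90
After step 15: $t0 = 90.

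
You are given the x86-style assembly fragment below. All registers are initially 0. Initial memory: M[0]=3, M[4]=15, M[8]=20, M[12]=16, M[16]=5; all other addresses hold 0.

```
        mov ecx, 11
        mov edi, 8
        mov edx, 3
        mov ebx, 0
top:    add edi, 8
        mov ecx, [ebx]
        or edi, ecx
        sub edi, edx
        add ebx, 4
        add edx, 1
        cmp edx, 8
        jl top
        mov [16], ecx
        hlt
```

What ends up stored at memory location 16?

5

mov ecx, 11 → ecx=11
mov edi, 8 → edi=8
mov edx, 3 → edx=3
mov ebx, 0 → ebx=0
add edi, 8 → edi=8+8=16
mov ecx, [ebx] → ecx=M[0]=3
or edi, ecx → edi=16|3=19
sub edi, edx → edi=19-3=16
add ebx, 4 → ebx=0+4=4
add edx, 1 → edx=3+1=4
cmp edx, 8  (cmp 4,8)
jl top: taken
add edi, 8 → edi=16+8=24
mov ecx, [ebx] → ecx=M[4]=15
or edi, ecx → edi=24|15=31
sub edi, edx → edi=31-4=27
add ebx, 4 → ebx=4+4=8
add edx, 1 → edx=4+1=5
cmp edx, 8  (cmp 5,8)
jl top: taken
add edi, 8 → edi=27+8=35
mov ecx, [ebx] → ecx=M[8]=20
or edi, ecx → edi=35|20=55
sub edi, edx → edi=55-5=50
add ebx, 4 → ebx=8+4=12
add edx, 1 → edx=5+1=6
cmp edx, 8  (cmp 6,8)
jl top: taken
add edi, 8 → edi=50+8=58
mov ecx, [ebx] → ecx=M[12]=16
or edi, ecx → edi=58|16=58
sub edi, edx → edi=58-6=52
add ebx, 4 → ebx=12+4=16
add edx, 1 → edx=6+1=7
cmp edx, 8  (cmp 7,8)
jl top: taken
add edi, 8 → edi=52+8=60
mov ecx, [ebx] → ecx=M[16]=5
or edi, ecx → edi=60|5=61
sub edi, edx → edi=61-7=54
add ebx, 4 → ebx=16+4=20
add edx, 1 → edx=7+1=8
cmp edx, 8  (cmp 8,8)
jl top: not taken
mov [16], ecx → M[16]=5
halt.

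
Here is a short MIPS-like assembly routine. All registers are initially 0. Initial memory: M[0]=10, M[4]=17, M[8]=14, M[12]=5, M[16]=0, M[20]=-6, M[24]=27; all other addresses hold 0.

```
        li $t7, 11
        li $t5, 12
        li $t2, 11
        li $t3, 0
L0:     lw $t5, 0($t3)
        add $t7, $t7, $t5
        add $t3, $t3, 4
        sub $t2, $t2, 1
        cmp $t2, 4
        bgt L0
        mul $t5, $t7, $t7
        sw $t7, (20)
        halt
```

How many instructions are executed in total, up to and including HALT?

li $t7, 11 → $t7=11
li $t5, 12 → $t5=12
li $t2, 11 → $t2=11
li $t3, 0 → $t3=0
lw $t5, 0($t3) → $t5=M[0]=10
add $t7, $t7, $t5 → $t7=11+10=21
add $t3, $t3, 4 → $t3=0+4=4
sub $t2, $t2, 1 → $t2=11-1=10
cmp $t2, 4  (cmp 10,4)
bgt L0: taken
lw $t5, 0($t3) → $t5=M[4]=17
add $t7, $t7, $t5 → $t7=21+17=38
add $t3, $t3, 4 → $t3=4+4=8
sub $t2, $t2, 1 → $t2=10-1=9
cmp $t2, 4  (cmp 9,4)
bgt L0: taken
lw $t5, 0($t3) → $t5=M[8]=14
add $t7, $t7, $t5 → $t7=38+14=52
add $t3, $t3, 4 → $t3=8+4=12
sub $t2, $t2, 1 → $t2=9-1=8
cmp $t2, 4  (cmp 8,4)
bgt L0: taken
lw $t5, 0($t3) → $t5=M[12]=5
add $t7, $t7, $t5 → $t7=52+5=57
add $t3, $t3, 4 → $t3=12+4=16
sub $t2, $t2, 1 → $t2=8-1=7
cmp $t2, 4  (cmp 7,4)
bgt L0: taken
lw $t5, 0($t3) → $t5=M[16]=0
add $t7, $t7, $t5 → $t7=57+0=57
add $t3, $t3, 4 → $t3=16+4=20
sub $t2, $t2, 1 → $t2=7-1=6
cmp $t2, 4  (cmp 6,4)
bgt L0: taken
lw $t5, 0($t3) → $t5=M[20]=-6
add $t7, $t7, $t5 → $t7=57+(-6)=51
add $t3, $t3, 4 → $t3=20+4=24
sub $t2, $t2, 1 → $t2=6-1=5
cmp $t2, 4  (cmp 5,4)
bgt L0: taken
lw $t5, 0($t3) → $t5=M[24]=27
add $t7, $t7, $t5 → $t7=51+27=78
add $t3, $t3, 4 → $t3=24+4=28
sub $t2, $t2, 1 → $t2=5-1=4
cmp $t2, 4  (cmp 4,4)
bgt L0: not taken
mul $t5, $t7, $t7 → $t5=78*78=6084
sw $t7, (20) → M[20]=78
halt.
Total executed instructions: 49.

49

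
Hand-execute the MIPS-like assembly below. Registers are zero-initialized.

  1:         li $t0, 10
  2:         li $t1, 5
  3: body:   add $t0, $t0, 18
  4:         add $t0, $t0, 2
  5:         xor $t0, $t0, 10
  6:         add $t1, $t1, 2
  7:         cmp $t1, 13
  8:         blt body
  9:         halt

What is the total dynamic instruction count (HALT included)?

27

$t0=10
$t1=5
$t0=10+18=28
$t0=28+2=30
$t0=30^10=20
$t1=5+2=7
cmp $t1, 13  (cmp 7,13)
blt body: taken
$t0=20+18=38
$t0=38+2=40
$t0=40^10=34
$t1=7+2=9
cmp $t1, 13  (cmp 9,13)
blt body: taken
$t0=34+18=52
$t0=52+2=54
$t0=54^10=60
$t1=9+2=11
cmp $t1, 13  (cmp 11,13)
blt body: taken
$t0=60+18=78
$t0=78+2=80
$t0=80^10=90
$t1=11+2=13
cmp $t1, 13  (cmp 13,13)
blt body: not taken
halt.
Total executed instructions: 27.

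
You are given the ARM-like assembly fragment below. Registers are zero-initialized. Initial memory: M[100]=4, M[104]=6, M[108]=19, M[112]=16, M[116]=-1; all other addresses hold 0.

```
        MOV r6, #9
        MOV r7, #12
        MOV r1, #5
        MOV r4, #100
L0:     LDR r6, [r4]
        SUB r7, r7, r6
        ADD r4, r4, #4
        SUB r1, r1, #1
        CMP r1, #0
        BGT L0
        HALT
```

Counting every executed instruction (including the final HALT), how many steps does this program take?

MOV r6, #9 → r6=9
MOV r7, #12 → r7=12
MOV r1, #5 → r1=5
MOV r4, #100 → r4=100
LDR r6, [r4] → r6=M[100]=4
SUB r7, r7, r6 → r7=12-4=8
ADD r4, r4, #4 → r4=100+4=104
SUB r1, r1, #1 → r1=5-1=4
CMP r1, #0  (cmp 4,0)
BGT L0: taken
LDR r6, [r4] → r6=M[104]=6
SUB r7, r7, r6 → r7=8-6=2
ADD r4, r4, #4 → r4=104+4=108
SUB r1, r1, #1 → r1=4-1=3
CMP r1, #0  (cmp 3,0)
BGT L0: taken
LDR r6, [r4] → r6=M[108]=19
SUB r7, r7, r6 → r7=2-19=-17
ADD r4, r4, #4 → r4=108+4=112
SUB r1, r1, #1 → r1=3-1=2
CMP r1, #0  (cmp 2,0)
BGT L0: taken
LDR r6, [r4] → r6=M[112]=16
SUB r7, r7, r6 → r7=(-17)-16=-33
ADD r4, r4, #4 → r4=112+4=116
SUB r1, r1, #1 → r1=2-1=1
CMP r1, #0  (cmp 1,0)
BGT L0: taken
LDR r6, [r4] → r6=M[116]=-1
SUB r7, r7, r6 → r7=(-33)-(-1)=-32
ADD r4, r4, #4 → r4=116+4=120
SUB r1, r1, #1 → r1=1-1=0
CMP r1, #0  (cmp 0,0)
BGT L0: not taken
halt.
Total executed instructions: 35.

35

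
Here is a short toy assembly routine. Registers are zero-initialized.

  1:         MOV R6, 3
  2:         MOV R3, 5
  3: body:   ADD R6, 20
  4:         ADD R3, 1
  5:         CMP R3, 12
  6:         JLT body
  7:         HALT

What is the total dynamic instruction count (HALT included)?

MOV R6, 3 → R6=3
MOV R3, 5 → R3=5
ADD R6, 20 → R6=3+20=23
ADD R3, 1 → R3=5+1=6
CMP R3, 12  (cmp 6,12)
JLT body: taken
ADD R6, 20 → R6=23+20=43
ADD R3, 1 → R3=6+1=7
CMP R3, 12  (cmp 7,12)
JLT body: taken
ADD R6, 20 → R6=43+20=63
ADD R3, 1 → R3=7+1=8
CMP R3, 12  (cmp 8,12)
JLT body: taken
ADD R6, 20 → R6=63+20=83
ADD R3, 1 → R3=8+1=9
CMP R3, 12  (cmp 9,12)
JLT body: taken
ADD R6, 20 → R6=83+20=103
ADD R3, 1 → R3=9+1=10
CMP R3, 12  (cmp 10,12)
JLT body: taken
ADD R6, 20 → R6=103+20=123
ADD R3, 1 → R3=10+1=11
CMP R3, 12  (cmp 11,12)
JLT body: taken
ADD R6, 20 → R6=123+20=143
ADD R3, 1 → R3=11+1=12
CMP R3, 12  (cmp 12,12)
JLT body: not taken
halt.
Total executed instructions: 31.

31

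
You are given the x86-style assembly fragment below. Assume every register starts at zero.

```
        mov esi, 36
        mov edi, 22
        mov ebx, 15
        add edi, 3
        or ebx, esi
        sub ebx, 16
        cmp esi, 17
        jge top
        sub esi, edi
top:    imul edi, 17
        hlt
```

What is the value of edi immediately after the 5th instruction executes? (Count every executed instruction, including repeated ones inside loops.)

mov esi, 36 → esi=36
mov edi, 22 → edi=22
mov ebx, 15 → ebx=15
add edi, 3 → edi=22+3=25
or ebx, esi → ebx=15|36=47
After step 5: edi = 25.

25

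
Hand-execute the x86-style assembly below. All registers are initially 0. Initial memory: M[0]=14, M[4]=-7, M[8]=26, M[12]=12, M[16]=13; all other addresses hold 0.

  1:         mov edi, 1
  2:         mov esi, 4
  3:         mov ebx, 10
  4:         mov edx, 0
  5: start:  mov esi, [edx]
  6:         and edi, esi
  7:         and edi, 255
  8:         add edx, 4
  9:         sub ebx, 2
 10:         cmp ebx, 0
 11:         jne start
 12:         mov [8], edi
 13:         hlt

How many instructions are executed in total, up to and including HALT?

41

after mov edi, 1: edi=1
after mov esi, 4: esi=4
after mov ebx, 10: ebx=10
after mov edx, 0: edx=0
after mov esi, [edx]: esi=M[0]=14
after and edi, esi: edi=1&14=0
after and edi, 255: edi=0&255=0
after add edx, 4: edx=0+4=4
after sub ebx, 2: ebx=10-2=8
cmp ebx, 0  (cmp 8,0)
jne start: taken
after mov esi, [edx]: esi=M[4]=-7
after and edi, esi: edi=0&(-7)=0
after and edi, 255: edi=0&255=0
after add edx, 4: edx=4+4=8
after sub ebx, 2: ebx=8-2=6
cmp ebx, 0  (cmp 6,0)
jne start: taken
after mov esi, [edx]: esi=M[8]=26
after and edi, esi: edi=0&26=0
after and edi, 255: edi=0&255=0
after add edx, 4: edx=8+4=12
after sub ebx, 2: ebx=6-2=4
cmp ebx, 0  (cmp 4,0)
jne start: taken
after mov esi, [edx]: esi=M[12]=12
after and edi, esi: edi=0&12=0
after and edi, 255: edi=0&255=0
after add edx, 4: edx=12+4=16
after sub ebx, 2: ebx=4-2=2
cmp ebx, 0  (cmp 2,0)
jne start: taken
after mov esi, [edx]: esi=M[16]=13
after and edi, esi: edi=0&13=0
after and edi, 255: edi=0&255=0
after add edx, 4: edx=16+4=20
after sub ebx, 2: ebx=2-2=0
cmp ebx, 0  (cmp 0,0)
jne start: not taken
mov [8], edi → M[8]=0
halt.
Total executed instructions: 41.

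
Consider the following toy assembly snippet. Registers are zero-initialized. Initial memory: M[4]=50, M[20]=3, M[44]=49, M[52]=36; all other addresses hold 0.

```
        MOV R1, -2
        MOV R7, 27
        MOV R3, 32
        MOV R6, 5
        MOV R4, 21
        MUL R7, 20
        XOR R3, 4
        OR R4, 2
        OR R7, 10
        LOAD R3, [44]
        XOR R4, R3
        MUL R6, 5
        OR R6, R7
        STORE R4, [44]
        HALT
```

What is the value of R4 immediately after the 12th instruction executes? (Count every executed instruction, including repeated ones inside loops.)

R1=-2
R7=27
R3=32
R6=5
R4=21
R7=27*20=540
R3=32^4=36
R4=21|2=23
R7=540|10=542
R3=M[44]=49
R4=23^49=38
R6=5*5=25
After step 12: R4 = 38.

38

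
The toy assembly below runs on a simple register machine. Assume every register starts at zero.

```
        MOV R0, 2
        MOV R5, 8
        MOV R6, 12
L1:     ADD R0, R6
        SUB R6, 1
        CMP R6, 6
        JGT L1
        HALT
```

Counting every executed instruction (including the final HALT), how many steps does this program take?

after MOV R0, 2: R0=2
after MOV R5, 8: R5=8
after MOV R6, 12: R6=12
after ADD R0, R6: R0=2+12=14
after SUB R6, 1: R6=12-1=11
CMP R6, 6  (cmp 11,6)
JGT L1: taken
after ADD R0, R6: R0=14+11=25
after SUB R6, 1: R6=11-1=10
CMP R6, 6  (cmp 10,6)
JGT L1: taken
after ADD R0, R6: R0=25+10=35
after SUB R6, 1: R6=10-1=9
CMP R6, 6  (cmp 9,6)
JGT L1: taken
after ADD R0, R6: R0=35+9=44
after SUB R6, 1: R6=9-1=8
CMP R6, 6  (cmp 8,6)
JGT L1: taken
after ADD R0, R6: R0=44+8=52
after SUB R6, 1: R6=8-1=7
CMP R6, 6  (cmp 7,6)
JGT L1: taken
after ADD R0, R6: R0=52+7=59
after SUB R6, 1: R6=7-1=6
CMP R6, 6  (cmp 6,6)
JGT L1: not taken
halt.
Total executed instructions: 28.

28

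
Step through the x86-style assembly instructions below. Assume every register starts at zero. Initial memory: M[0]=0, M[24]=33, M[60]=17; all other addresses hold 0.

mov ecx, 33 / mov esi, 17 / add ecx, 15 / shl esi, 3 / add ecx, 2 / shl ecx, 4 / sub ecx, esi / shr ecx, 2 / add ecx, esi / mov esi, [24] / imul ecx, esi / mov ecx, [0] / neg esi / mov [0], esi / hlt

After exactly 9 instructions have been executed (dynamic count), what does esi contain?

136

after mov ecx, 33: ecx=33
after mov esi, 17: esi=17
after add ecx, 15: ecx=33+15=48
after shl esi, 3: esi=17<<3=136
after add ecx, 2: ecx=48+2=50
after shl ecx, 4: ecx=50<<4=800
after sub ecx, esi: ecx=800-136=664
after shr ecx, 2: ecx=664>>2=166
after add ecx, esi: ecx=166+136=302
After step 9: esi = 136.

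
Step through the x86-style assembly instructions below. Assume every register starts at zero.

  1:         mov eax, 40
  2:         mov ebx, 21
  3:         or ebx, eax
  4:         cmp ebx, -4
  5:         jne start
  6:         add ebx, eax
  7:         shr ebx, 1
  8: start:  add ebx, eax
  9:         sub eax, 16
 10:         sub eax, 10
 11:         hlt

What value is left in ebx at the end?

after mov eax, 40: eax=40
after mov ebx, 21: ebx=21
after or ebx, eax: ebx=21|40=61
cmp ebx, -4  (cmp 61,-4)
jne start: taken
after add ebx, eax: ebx=61+40=101
after sub eax, 16: eax=40-16=24
after sub eax, 10: eax=24-10=14
halt.

101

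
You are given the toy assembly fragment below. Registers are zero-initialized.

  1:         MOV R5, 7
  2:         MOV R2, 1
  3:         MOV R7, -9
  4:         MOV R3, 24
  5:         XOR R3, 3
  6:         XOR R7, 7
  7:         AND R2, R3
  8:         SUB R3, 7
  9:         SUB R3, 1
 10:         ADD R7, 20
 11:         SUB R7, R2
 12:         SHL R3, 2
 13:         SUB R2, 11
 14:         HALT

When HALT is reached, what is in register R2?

MOV R5, 7 → R5=7
MOV R2, 1 → R2=1
MOV R7, -9 → R7=-9
MOV R3, 24 → R3=24
XOR R3, 3 → R3=24^3=27
XOR R7, 7 → R7=(-9)^7=-16
AND R2, R3 → R2=1&27=1
SUB R3, 7 → R3=27-7=20
SUB R3, 1 → R3=20-1=19
ADD R7, 20 → R7=(-16)+20=4
SUB R7, R2 → R7=4-1=3
SHL R3, 2 → R3=19<<2=76
SUB R2, 11 → R2=1-11=-10
halt.

-10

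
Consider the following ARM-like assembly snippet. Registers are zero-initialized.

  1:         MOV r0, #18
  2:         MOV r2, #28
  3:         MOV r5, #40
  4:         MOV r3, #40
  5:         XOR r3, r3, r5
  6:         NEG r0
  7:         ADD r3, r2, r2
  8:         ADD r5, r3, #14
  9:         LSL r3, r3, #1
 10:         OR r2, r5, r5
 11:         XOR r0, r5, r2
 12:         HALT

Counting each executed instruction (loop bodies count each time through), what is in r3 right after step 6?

0

MOV r0, #18 → r0=18
MOV r2, #28 → r2=28
MOV r5, #40 → r5=40
MOV r3, #40 → r3=40
XOR r3, r3, r5 → r3=40^40=0
NEG r0 → r0=-(18)=-18
After step 6: r3 = 0.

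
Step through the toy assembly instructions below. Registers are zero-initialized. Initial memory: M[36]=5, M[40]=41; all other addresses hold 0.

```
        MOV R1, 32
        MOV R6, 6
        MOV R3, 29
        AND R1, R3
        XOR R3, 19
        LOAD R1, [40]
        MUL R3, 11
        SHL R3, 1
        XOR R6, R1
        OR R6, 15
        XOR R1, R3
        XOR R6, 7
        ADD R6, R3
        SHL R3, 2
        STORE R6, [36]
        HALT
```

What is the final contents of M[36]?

348

MOV R1, 32 → R1=32
MOV R6, 6 → R6=6
MOV R3, 29 → R3=29
AND R1, R3 → R1=32&29=0
XOR R3, 19 → R3=29^19=14
LOAD R1, [40] → R1=M[40]=41
MUL R3, 11 → R3=14*11=154
SHL R3, 1 → R3=154<<1=308
XOR R6, R1 → R6=6^41=47
OR R6, 15 → R6=47|15=47
XOR R1, R3 → R1=41^308=285
XOR R6, 7 → R6=47^7=40
ADD R6, R3 → R6=40+308=348
SHL R3, 2 → R3=308<<2=1232
STORE R6, [36] → M[36]=348
halt.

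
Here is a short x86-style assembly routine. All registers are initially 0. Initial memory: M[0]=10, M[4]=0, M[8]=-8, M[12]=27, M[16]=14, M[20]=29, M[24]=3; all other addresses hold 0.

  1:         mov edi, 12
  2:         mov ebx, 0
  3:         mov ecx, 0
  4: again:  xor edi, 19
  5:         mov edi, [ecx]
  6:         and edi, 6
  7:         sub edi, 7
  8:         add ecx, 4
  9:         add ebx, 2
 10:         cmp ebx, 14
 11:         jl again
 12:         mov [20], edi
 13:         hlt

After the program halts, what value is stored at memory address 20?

edi=12
ebx=0
ecx=0
edi=12^19=31
edi=M[0]=10
edi=10&6=2
edi=2-7=-5
ecx=0+4=4
ebx=0+2=2
cmp ebx, 14  (cmp 2,14)
jl again: taken
edi=(-5)^19=-24
edi=M[4]=0
edi=0&6=0
edi=0-7=-7
ecx=4+4=8
ebx=2+2=4
cmp ebx, 14  (cmp 4,14)
jl again: taken
edi=(-7)^19=-22
edi=M[8]=-8
edi=(-8)&6=0
edi=0-7=-7
ecx=8+4=12
ebx=4+2=6
cmp ebx, 14  (cmp 6,14)
jl again: taken
edi=(-7)^19=-22
edi=M[12]=27
edi=27&6=2
edi=2-7=-5
ecx=12+4=16
ebx=6+2=8
cmp ebx, 14  (cmp 8,14)
jl again: taken
edi=(-5)^19=-24
edi=M[16]=14
edi=14&6=6
edi=6-7=-1
ecx=16+4=20
ebx=8+2=10
cmp ebx, 14  (cmp 10,14)
jl again: taken
edi=(-1)^19=-20
edi=M[20]=29
edi=29&6=4
edi=4-7=-3
ecx=20+4=24
ebx=10+2=12
cmp ebx, 14  (cmp 12,14)
jl again: taken
edi=(-3)^19=-18
edi=M[24]=3
edi=3&6=2
edi=2-7=-5
ecx=24+4=28
ebx=12+2=14
cmp ebx, 14  (cmp 14,14)
jl again: not taken
mov [20], edi → M[20]=-5
halt.

-5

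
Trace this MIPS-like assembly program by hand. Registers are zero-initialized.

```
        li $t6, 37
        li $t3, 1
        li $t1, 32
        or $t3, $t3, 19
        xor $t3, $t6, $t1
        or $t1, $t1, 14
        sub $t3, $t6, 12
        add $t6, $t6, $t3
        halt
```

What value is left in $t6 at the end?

$t6=37
$t3=1
$t1=32
$t3=1|19=19
$t3=37^32=5
$t1=32|14=46
$t3=37-12=25
$t6=37+25=62
halt.

62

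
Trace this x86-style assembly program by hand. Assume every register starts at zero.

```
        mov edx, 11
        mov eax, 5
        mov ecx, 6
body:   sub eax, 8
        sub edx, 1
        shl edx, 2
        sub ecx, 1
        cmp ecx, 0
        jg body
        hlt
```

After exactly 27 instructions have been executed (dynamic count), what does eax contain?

edx=11
eax=5
ecx=6
eax=5-8=-3
edx=11-1=10
edx=10<<2=40
ecx=6-1=5
cmp ecx, 0  (cmp 5,0)
jg body: taken
eax=(-3)-8=-11
edx=40-1=39
edx=39<<2=156
ecx=5-1=4
cmp ecx, 0  (cmp 4,0)
jg body: taken
eax=(-11)-8=-19
edx=156-1=155
edx=155<<2=620
ecx=4-1=3
cmp ecx, 0  (cmp 3,0)
jg body: taken
eax=(-19)-8=-27
edx=620-1=619
edx=619<<2=2476
ecx=3-1=2
cmp ecx, 0  (cmp 2,0)
jg body: taken
After step 27: eax = -27.

-27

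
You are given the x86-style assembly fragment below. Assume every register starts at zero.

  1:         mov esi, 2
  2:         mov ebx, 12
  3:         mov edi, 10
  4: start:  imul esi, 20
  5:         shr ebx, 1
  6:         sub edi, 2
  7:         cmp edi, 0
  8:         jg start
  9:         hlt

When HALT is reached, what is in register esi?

6400000

after mov esi, 2: esi=2
after mov ebx, 12: ebx=12
after mov edi, 10: edi=10
after imul esi, 20: esi=2*20=40
after shr ebx, 1: ebx=12>>1=6
after sub edi, 2: edi=10-2=8
cmp edi, 0  (cmp 8,0)
jg start: taken
after imul esi, 20: esi=40*20=800
after shr ebx, 1: ebx=6>>1=3
after sub edi, 2: edi=8-2=6
cmp edi, 0  (cmp 6,0)
jg start: taken
after imul esi, 20: esi=800*20=16000
after shr ebx, 1: ebx=3>>1=1
after sub edi, 2: edi=6-2=4
cmp edi, 0  (cmp 4,0)
jg start: taken
after imul esi, 20: esi=16000*20=320000
after shr ebx, 1: ebx=1>>1=0
after sub edi, 2: edi=4-2=2
cmp edi, 0  (cmp 2,0)
jg start: taken
after imul esi, 20: esi=320000*20=6400000
after shr ebx, 1: ebx=0>>1=0
after sub edi, 2: edi=2-2=0
cmp edi, 0  (cmp 0,0)
jg start: not taken
halt.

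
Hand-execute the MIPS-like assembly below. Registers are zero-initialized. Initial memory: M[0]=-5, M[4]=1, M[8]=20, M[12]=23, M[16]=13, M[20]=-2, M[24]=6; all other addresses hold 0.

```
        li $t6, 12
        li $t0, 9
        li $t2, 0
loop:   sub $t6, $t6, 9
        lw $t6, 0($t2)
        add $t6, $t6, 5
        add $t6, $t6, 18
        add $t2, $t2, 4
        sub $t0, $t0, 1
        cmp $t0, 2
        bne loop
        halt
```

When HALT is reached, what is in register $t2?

$t6=12
$t0=9
$t2=0
$t6=12-9=3
$t6=M[0]=-5
$t6=(-5)+5=0
$t6=0+18=18
$t2=0+4=4
$t0=9-1=8
cmp $t0, 2  (cmp 8,2)
bne loop: taken
$t6=18-9=9
$t6=M[4]=1
$t6=1+5=6
$t6=6+18=24
$t2=4+4=8
$t0=8-1=7
cmp $t0, 2  (cmp 7,2)
bne loop: taken
$t6=24-9=15
$t6=M[8]=20
$t6=20+5=25
$t6=25+18=43
$t2=8+4=12
$t0=7-1=6
cmp $t0, 2  (cmp 6,2)
bne loop: taken
$t6=43-9=34
$t6=M[12]=23
$t6=23+5=28
$t6=28+18=46
$t2=12+4=16
$t0=6-1=5
cmp $t0, 2  (cmp 5,2)
bne loop: taken
$t6=46-9=37
$t6=M[16]=13
$t6=13+5=18
$t6=18+18=36
$t2=16+4=20
$t0=5-1=4
cmp $t0, 2  (cmp 4,2)
bne loop: taken
$t6=36-9=27
$t6=M[20]=-2
$t6=(-2)+5=3
$t6=3+18=21
$t2=20+4=24
$t0=4-1=3
cmp $t0, 2  (cmp 3,2)
bne loop: taken
$t6=21-9=12
$t6=M[24]=6
$t6=6+5=11
$t6=11+18=29
$t2=24+4=28
$t0=3-1=2
cmp $t0, 2  (cmp 2,2)
bne loop: not taken
halt.

28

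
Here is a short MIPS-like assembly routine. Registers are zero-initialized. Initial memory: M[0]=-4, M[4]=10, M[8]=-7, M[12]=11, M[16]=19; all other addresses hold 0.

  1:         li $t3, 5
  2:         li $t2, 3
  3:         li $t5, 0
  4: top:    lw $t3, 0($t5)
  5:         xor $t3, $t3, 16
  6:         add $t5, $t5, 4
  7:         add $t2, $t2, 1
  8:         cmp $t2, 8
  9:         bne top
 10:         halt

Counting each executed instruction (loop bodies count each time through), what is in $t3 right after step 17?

after li $t3, 5: $t3=5
after li $t2, 3: $t2=3
after li $t5, 0: $t5=0
after lw $t3, 0($t5): $t3=M[0]=-4
after xor $t3, $t3, 16: $t3=(-4)^16=-20
after add $t5, $t5, 4: $t5=0+4=4
after add $t2, $t2, 1: $t2=3+1=4
cmp $t2, 8  (cmp 4,8)
bne top: taken
after lw $t3, 0($t5): $t3=M[4]=10
after xor $t3, $t3, 16: $t3=10^16=26
after add $t5, $t5, 4: $t5=4+4=8
after add $t2, $t2, 1: $t2=4+1=5
cmp $t2, 8  (cmp 5,8)
bne top: taken
after lw $t3, 0($t5): $t3=M[8]=-7
after xor $t3, $t3, 16: $t3=(-7)^16=-23
After step 17: $t3 = -23.

-23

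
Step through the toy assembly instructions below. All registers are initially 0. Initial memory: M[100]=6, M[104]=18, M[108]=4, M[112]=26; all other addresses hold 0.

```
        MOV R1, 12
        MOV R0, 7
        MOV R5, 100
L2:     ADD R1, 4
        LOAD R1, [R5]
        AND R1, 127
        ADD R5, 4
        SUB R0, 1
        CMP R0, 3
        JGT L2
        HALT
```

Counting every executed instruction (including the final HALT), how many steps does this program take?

32

R1=12
R0=7
R5=100
R1=12+4=16
R1=M[100]=6
R1=6&127=6
R5=100+4=104
R0=7-1=6
CMP R0, 3  (cmp 6,3)
JGT L2: taken
R1=6+4=10
R1=M[104]=18
R1=18&127=18
R5=104+4=108
R0=6-1=5
CMP R0, 3  (cmp 5,3)
JGT L2: taken
R1=18+4=22
R1=M[108]=4
R1=4&127=4
R5=108+4=112
R0=5-1=4
CMP R0, 3  (cmp 4,3)
JGT L2: taken
R1=4+4=8
R1=M[112]=26
R1=26&127=26
R5=112+4=116
R0=4-1=3
CMP R0, 3  (cmp 3,3)
JGT L2: not taken
halt.
Total executed instructions: 32.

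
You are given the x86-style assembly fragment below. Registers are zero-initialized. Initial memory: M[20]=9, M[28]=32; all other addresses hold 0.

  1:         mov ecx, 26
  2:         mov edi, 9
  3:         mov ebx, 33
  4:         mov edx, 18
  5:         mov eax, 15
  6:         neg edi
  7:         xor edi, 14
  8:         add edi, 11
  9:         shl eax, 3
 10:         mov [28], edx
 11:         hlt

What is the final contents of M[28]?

mov ecx, 26 → ecx=26
mov edi, 9 → edi=9
mov ebx, 33 → ebx=33
mov edx, 18 → edx=18
mov eax, 15 → eax=15
neg edi → edi=-(9)=-9
xor edi, 14 → edi=(-9)^14=-7
add edi, 11 → edi=(-7)+11=4
shl eax, 3 → eax=15<<3=120
mov [28], edx → M[28]=18
halt.

18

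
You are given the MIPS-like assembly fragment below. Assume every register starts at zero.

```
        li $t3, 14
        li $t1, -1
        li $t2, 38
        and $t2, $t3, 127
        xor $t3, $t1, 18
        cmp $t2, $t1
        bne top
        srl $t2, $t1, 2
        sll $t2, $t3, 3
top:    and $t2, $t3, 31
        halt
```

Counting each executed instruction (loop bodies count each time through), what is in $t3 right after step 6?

after li $t3, 14: $t3=14
after li $t1, -1: $t1=-1
after li $t2, 38: $t2=38
after and $t2, $t3, 127: $t2=14&127=14
after xor $t3, $t1, 18: $t3=(-1)^18=-19
cmp $t2, $t1  (cmp 14,-1)
After step 6: $t3 = -19.

-19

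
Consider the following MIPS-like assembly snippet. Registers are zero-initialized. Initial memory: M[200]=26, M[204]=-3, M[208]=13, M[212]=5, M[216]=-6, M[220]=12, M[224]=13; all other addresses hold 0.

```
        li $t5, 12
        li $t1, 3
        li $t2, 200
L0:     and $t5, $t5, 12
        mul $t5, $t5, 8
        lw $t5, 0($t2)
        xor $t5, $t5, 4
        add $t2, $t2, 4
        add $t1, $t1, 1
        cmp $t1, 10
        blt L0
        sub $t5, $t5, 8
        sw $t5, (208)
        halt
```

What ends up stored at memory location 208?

after li $t5, 12: $t5=12
after li $t1, 3: $t1=3
after li $t2, 200: $t2=200
after and $t5, $t5, 12: $t5=12&12=12
after mul $t5, $t5, 8: $t5=12*8=96
after lw $t5, 0($t2): $t5=M[200]=26
after xor $t5, $t5, 4: $t5=26^4=30
after add $t2, $t2, 4: $t2=200+4=204
after add $t1, $t1, 1: $t1=3+1=4
cmp $t1, 10  (cmp 4,10)
blt L0: taken
after and $t5, $t5, 12: $t5=30&12=12
after mul $t5, $t5, 8: $t5=12*8=96
after lw $t5, 0($t2): $t5=M[204]=-3
after xor $t5, $t5, 4: $t5=(-3)^4=-7
after add $t2, $t2, 4: $t2=204+4=208
after add $t1, $t1, 1: $t1=4+1=5
cmp $t1, 10  (cmp 5,10)
blt L0: taken
after and $t5, $t5, 12: $t5=(-7)&12=8
after mul $t5, $t5, 8: $t5=8*8=64
after lw $t5, 0($t2): $t5=M[208]=13
after xor $t5, $t5, 4: $t5=13^4=9
after add $t2, $t2, 4: $t2=208+4=212
after add $t1, $t1, 1: $t1=5+1=6
cmp $t1, 10  (cmp 6,10)
blt L0: taken
after and $t5, $t5, 12: $t5=9&12=8
after mul $t5, $t5, 8: $t5=8*8=64
after lw $t5, 0($t2): $t5=M[212]=5
after xor $t5, $t5, 4: $t5=5^4=1
after add $t2, $t2, 4: $t2=212+4=216
after add $t1, $t1, 1: $t1=6+1=7
cmp $t1, 10  (cmp 7,10)
blt L0: taken
after and $t5, $t5, 12: $t5=1&12=0
after mul $t5, $t5, 8: $t5=0*8=0
after lw $t5, 0($t2): $t5=M[216]=-6
after xor $t5, $t5, 4: $t5=(-6)^4=-2
after add $t2, $t2, 4: $t2=216+4=220
after add $t1, $t1, 1: $t1=7+1=8
cmp $t1, 10  (cmp 8,10)
blt L0: taken
after and $t5, $t5, 12: $t5=(-2)&12=12
after mul $t5, $t5, 8: $t5=12*8=96
after lw $t5, 0($t2): $t5=M[220]=12
after xor $t5, $t5, 4: $t5=12^4=8
after add $t2, $t2, 4: $t2=220+4=224
after add $t1, $t1, 1: $t1=8+1=9
cmp $t1, 10  (cmp 9,10)
blt L0: taken
after and $t5, $t5, 12: $t5=8&12=8
after mul $t5, $t5, 8: $t5=8*8=64
after lw $t5, 0($t2): $t5=M[224]=13
after xor $t5, $t5, 4: $t5=13^4=9
after add $t2, $t2, 4: $t2=224+4=228
after add $t1, $t1, 1: $t1=9+1=10
cmp $t1, 10  (cmp 10,10)
blt L0: not taken
after sub $t5, $t5, 8: $t5=9-8=1
sw $t5, (208) → M[208]=1
halt.

1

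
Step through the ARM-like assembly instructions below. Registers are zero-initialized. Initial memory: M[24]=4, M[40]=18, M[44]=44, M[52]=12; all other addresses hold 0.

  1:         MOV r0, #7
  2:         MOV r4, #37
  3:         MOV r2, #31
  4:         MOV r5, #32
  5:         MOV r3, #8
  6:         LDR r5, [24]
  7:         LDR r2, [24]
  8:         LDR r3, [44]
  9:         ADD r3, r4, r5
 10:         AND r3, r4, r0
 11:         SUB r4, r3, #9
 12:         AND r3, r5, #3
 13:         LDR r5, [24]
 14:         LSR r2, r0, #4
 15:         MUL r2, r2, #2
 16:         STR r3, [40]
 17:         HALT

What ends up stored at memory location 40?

MOV r0, #7 → r0=7
MOV r4, #37 → r4=37
MOV r2, #31 → r2=31
MOV r5, #32 → r5=32
MOV r3, #8 → r3=8
LDR r5, [24] → r5=M[24]=4
LDR r2, [24] → r2=M[24]=4
LDR r3, [44] → r3=M[44]=44
ADD r3, r4, r5 → r3=37+4=41
AND r3, r4, r0 → r3=37&7=5
SUB r4, r3, #9 → r4=5-9=-4
AND r3, r5, #3 → r3=4&3=0
LDR r5, [24] → r5=M[24]=4
LSR r2, r0, #4 → r2=7>>4=0
MUL r2, r2, #2 → r2=0*2=0
STR r3, [40] → M[40]=0
halt.

0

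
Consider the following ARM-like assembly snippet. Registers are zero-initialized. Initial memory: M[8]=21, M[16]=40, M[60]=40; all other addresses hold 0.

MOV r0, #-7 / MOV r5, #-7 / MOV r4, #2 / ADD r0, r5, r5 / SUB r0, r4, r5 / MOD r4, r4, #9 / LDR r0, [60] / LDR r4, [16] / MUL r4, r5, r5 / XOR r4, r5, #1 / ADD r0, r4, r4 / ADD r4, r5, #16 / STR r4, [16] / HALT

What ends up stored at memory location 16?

r0=-7
r5=-7
r4=2
r0=(-7)+(-7)=-14
r0=2-(-7)=9
r4=2%9=2
r0=M[60]=40
r4=M[16]=40
r4=(-7)*(-7)=49
r4=(-7)^1=-8
r0=(-8)+(-8)=-16
r4=(-7)+16=9
STR r4, [16] → M[16]=9
halt.

9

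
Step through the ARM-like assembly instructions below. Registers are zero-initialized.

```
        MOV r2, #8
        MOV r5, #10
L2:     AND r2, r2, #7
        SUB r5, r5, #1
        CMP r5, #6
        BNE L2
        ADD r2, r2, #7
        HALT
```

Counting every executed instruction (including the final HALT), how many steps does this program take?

20

after MOV r2, #8: r2=8
after MOV r5, #10: r5=10
after AND r2, r2, #7: r2=8&7=0
after SUB r5, r5, #1: r5=10-1=9
CMP r5, #6  (cmp 9,6)
BNE L2: taken
after AND r2, r2, #7: r2=0&7=0
after SUB r5, r5, #1: r5=9-1=8
CMP r5, #6  (cmp 8,6)
BNE L2: taken
after AND r2, r2, #7: r2=0&7=0
after SUB r5, r5, #1: r5=8-1=7
CMP r5, #6  (cmp 7,6)
BNE L2: taken
after AND r2, r2, #7: r2=0&7=0
after SUB r5, r5, #1: r5=7-1=6
CMP r5, #6  (cmp 6,6)
BNE L2: not taken
after ADD r2, r2, #7: r2=0+7=7
halt.
Total executed instructions: 20.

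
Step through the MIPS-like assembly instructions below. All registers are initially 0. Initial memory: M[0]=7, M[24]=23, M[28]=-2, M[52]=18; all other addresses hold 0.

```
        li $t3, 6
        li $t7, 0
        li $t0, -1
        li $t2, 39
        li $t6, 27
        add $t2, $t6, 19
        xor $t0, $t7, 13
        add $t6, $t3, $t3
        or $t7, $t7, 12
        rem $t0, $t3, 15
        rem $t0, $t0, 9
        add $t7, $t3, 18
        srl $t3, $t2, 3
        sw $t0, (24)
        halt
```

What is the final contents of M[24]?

after li $t3, 6: $t3=6
after li $t7, 0: $t7=0
after li $t0, -1: $t0=-1
after li $t2, 39: $t2=39
after li $t6, 27: $t6=27
after add $t2, $t6, 19: $t2=27+19=46
after xor $t0, $t7, 13: $t0=0^13=13
after add $t6, $t3, $t3: $t6=6+6=12
after or $t7, $t7, 12: $t7=0|12=12
after rem $t0, $t3, 15: $t0=6%15=6
after rem $t0, $t0, 9: $t0=6%9=6
after add $t7, $t3, 18: $t7=6+18=24
after srl $t3, $t2, 3: $t3=46>>3=5
sw $t0, (24) → M[24]=6
halt.

6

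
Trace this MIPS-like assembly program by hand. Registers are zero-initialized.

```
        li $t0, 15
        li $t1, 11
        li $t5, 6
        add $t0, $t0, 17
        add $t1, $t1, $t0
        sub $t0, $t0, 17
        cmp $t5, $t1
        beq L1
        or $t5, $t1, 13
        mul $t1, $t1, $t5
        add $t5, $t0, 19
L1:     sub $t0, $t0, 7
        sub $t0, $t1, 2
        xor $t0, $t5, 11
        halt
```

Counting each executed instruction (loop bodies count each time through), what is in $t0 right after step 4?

32

li $t0, 15 → $t0=15
li $t1, 11 → $t1=11
li $t5, 6 → $t5=6
add $t0, $t0, 17 → $t0=15+17=32
After step 4: $t0 = 32.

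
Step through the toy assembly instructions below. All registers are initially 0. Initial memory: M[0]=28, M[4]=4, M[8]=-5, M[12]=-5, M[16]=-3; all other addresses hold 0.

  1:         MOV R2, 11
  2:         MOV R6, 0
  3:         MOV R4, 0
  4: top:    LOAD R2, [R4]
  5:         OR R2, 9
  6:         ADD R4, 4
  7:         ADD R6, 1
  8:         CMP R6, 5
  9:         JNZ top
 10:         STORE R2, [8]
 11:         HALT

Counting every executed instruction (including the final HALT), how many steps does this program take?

MOV R2, 11 → R2=11
MOV R6, 0 → R6=0
MOV R4, 0 → R4=0
LOAD R2, [R4] → R2=M[0]=28
OR R2, 9 → R2=28|9=29
ADD R4, 4 → R4=0+4=4
ADD R6, 1 → R6=0+1=1
CMP R6, 5  (cmp 1,5)
JNZ top: taken
LOAD R2, [R4] → R2=M[4]=4
OR R2, 9 → R2=4|9=13
ADD R4, 4 → R4=4+4=8
ADD R6, 1 → R6=1+1=2
CMP R6, 5  (cmp 2,5)
JNZ top: taken
LOAD R2, [R4] → R2=M[8]=-5
OR R2, 9 → R2=(-5)|9=-5
ADD R4, 4 → R4=8+4=12
ADD R6, 1 → R6=2+1=3
CMP R6, 5  (cmp 3,5)
JNZ top: taken
LOAD R2, [R4] → R2=M[12]=-5
OR R2, 9 → R2=(-5)|9=-5
ADD R4, 4 → R4=12+4=16
ADD R6, 1 → R6=3+1=4
CMP R6, 5  (cmp 4,5)
JNZ top: taken
LOAD R2, [R4] → R2=M[16]=-3
OR R2, 9 → R2=(-3)|9=-3
ADD R4, 4 → R4=16+4=20
ADD R6, 1 → R6=4+1=5
CMP R6, 5  (cmp 5,5)
JNZ top: not taken
STORE R2, [8] → M[8]=-3
halt.
Total executed instructions: 35.

35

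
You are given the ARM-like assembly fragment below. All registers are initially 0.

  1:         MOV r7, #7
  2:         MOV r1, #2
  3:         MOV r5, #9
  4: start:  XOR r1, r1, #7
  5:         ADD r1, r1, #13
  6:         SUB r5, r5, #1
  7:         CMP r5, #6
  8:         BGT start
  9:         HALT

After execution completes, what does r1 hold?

50

after MOV r7, #7: r7=7
after MOV r1, #2: r1=2
after MOV r5, #9: r5=9
after XOR r1, r1, #7: r1=2^7=5
after ADD r1, r1, #13: r1=5+13=18
after SUB r5, r5, #1: r5=9-1=8
CMP r5, #6  (cmp 8,6)
BGT start: taken
after XOR r1, r1, #7: r1=18^7=21
after ADD r1, r1, #13: r1=21+13=34
after SUB r5, r5, #1: r5=8-1=7
CMP r5, #6  (cmp 7,6)
BGT start: taken
after XOR r1, r1, #7: r1=34^7=37
after ADD r1, r1, #13: r1=37+13=50
after SUB r5, r5, #1: r5=7-1=6
CMP r5, #6  (cmp 6,6)
BGT start: not taken
halt.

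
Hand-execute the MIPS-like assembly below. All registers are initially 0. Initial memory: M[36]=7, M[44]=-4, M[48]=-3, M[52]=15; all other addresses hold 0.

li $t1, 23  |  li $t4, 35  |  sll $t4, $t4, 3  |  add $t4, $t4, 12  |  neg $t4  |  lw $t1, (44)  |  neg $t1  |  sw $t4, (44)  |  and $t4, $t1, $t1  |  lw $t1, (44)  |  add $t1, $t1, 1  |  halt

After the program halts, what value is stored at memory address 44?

-292

li $t1, 23 → $t1=23
li $t4, 35 → $t4=35
sll $t4, $t4, 3 → $t4=35<<3=280
add $t4, $t4, 12 → $t4=280+12=292
neg $t4 → $t4=-(292)=-292
lw $t1, (44) → $t1=M[44]=-4
neg $t1 → $t1=-(-4)=4
sw $t4, (44) → M[44]=-292
and $t4, $t1, $t1 → $t4=4&4=4
lw $t1, (44) → $t1=M[44]=-292
add $t1, $t1, 1 → $t1=(-292)+1=-291
halt.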